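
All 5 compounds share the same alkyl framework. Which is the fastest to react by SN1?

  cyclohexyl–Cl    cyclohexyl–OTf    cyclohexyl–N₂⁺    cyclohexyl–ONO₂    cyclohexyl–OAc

cyclohexyl–N₂⁺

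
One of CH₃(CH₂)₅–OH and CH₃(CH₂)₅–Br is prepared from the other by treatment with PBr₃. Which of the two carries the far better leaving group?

CH₃(CH₂)₅–Br

From CH₃(CH₂)₅–OH the departing group would be OH⁻ (pKₐ(H₂O) ≈ 15.7). Strong base; essentially never leaves without prior activation.
From CH₃(CH₂)₅–Br the leaving group is Br⁻ (pKₐ(HBr) ≈ -9). Weak base; good leaving group.
Treatment with PBr₃ works by replacing the hydroxyl with bromide, making CH₃(CH₂)₅–Br enormously more reactive.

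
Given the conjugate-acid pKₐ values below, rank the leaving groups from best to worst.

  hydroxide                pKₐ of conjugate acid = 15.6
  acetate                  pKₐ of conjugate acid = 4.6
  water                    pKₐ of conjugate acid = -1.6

Lower conjugate-acid pKₐ ⇒ weaker base ⇒ better leaving group.
Sorting by the given values: water (-1.6), acetate (4.6), hydroxide (15.6).

water > acetate > hydroxide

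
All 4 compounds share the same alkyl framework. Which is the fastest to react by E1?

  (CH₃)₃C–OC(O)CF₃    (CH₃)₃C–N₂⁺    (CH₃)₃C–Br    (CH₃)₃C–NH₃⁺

With the same alkyl group throughout, only the leaving group differentiates the rates.
A good leaving group is a weak base: the lower the pKₐ of its conjugate acid, the more readily it departs.
(CH₃)₃C–N₂⁺ loses N₂: no meaningful conjugate acid; N₂ departs as an exceptionally stable neutral molecule
(CH₃)₃C–Br loses Br⁻: pKₐ(HBr) ≈ -9
(CH₃)₃C–OC(O)CF₃ loses CF₃COO⁻: pKₐ(CF₃COOH) ≈ 0.2
(CH₃)₃C–NH₃⁺ loses NH₃: pKₐ(NH₄⁺) ≈ 9.2

(CH₃)₃C–N₂⁺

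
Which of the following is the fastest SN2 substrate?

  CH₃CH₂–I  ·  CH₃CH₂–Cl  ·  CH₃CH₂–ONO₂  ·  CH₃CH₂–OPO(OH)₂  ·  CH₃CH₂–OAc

CH₃CH₂–I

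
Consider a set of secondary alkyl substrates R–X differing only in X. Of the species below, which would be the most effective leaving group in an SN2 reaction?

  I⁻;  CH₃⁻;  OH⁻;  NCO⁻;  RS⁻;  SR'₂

I⁻

A good leaving group is a weak base: the lower the pKₐ of its conjugate acid, the more readily it departs.
I⁻: pKₐ(HI) ≈ -10
SR'₂: pKₐ(R'₂SH⁺) ≈ -7
NCO⁻: pKₐ(HOCN) ≈ 3.5
RS⁻: pKₐ(RSH (a thiol)) ≈ 10.5
OH⁻: pKₐ(H₂O) ≈ 15.7
CH₃⁻: pKₐ(CH₄) ≈ 48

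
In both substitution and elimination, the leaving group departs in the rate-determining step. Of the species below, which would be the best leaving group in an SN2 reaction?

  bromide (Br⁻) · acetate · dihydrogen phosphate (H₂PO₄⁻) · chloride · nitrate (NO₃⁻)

The more stable X⁻ (or X) is on its own — i.e. the weaker a base it is — the better a leaving group it makes.
bromide (Br⁻): pKₐ(HBr) ≈ -9
chloride: pKₐ(HCl) ≈ -7
nitrate (NO₃⁻): pKₐ(HNO₃) ≈ -1.3
dihydrogen phosphate (H₂PO₄⁻): pKₐ(H₃PO₄) ≈ 2.1
acetate: pKₐ(CH₃COOH) ≈ 4.8

bromide (Br⁻)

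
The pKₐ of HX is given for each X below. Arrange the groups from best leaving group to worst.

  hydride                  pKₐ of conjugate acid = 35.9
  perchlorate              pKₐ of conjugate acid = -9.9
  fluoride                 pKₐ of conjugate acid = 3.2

perchlorate > fluoride > hydride

Lower conjugate-acid pKₐ ⇒ weaker base ⇒ better leaving group.
Sorting by the given values: perchlorate (-9.9), fluoride (3.2), hydride (35.9).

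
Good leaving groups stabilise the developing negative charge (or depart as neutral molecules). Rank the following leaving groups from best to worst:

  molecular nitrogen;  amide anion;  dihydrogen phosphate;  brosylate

molecular nitrogen > brosylate > dihydrogen phosphate > amide anion

Rank by basicity of the departing species: weakest base leaves most easily.
molecular nitrogen: no meaningful conjugate acid; N₂ departs as an exceptionally stable neutral molecule
brosylate: pKₐ(p-BrC₆H₄SO₃H) ≈ -2.8
dihydrogen phosphate: pKₐ(H₃PO₄) ≈ 2.1 — moderate base; biological leaving group after further activation
amide anion: pKₐ(NH₃) ≈ 38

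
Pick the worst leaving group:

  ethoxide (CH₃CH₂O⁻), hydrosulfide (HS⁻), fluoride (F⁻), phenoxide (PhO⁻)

ethoxide (CH₃CH₂O⁻)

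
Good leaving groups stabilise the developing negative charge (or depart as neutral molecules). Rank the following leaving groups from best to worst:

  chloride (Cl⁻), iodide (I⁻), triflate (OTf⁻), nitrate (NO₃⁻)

triflate (OTf⁻) > iodide (I⁻) > chloride (Cl⁻) > nitrate (NO₃⁻)

Rank by basicity of the departing species: weakest base leaves most easily.
triflate (OTf⁻): pKₐ(CF₃SO₃H (triflic acid)) ≈ -14
iodide (I⁻): pKₐ(HI) ≈ -10 — large, highly polarisable; very weak base
chloride (Cl⁻): pKₐ(HCl) ≈ -7
nitrate (NO₃⁻): pKₐ(HNO₃) ≈ -1.3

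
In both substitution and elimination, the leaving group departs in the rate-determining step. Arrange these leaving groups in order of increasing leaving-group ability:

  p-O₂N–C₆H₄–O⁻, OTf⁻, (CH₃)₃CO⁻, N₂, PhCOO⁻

(CH₃)₃CO⁻ < p-O₂N–C₆H₄–O⁻ < PhCOO⁻ < OTf⁻ < N₂

N₂: no meaningful conjugate acid; N₂ departs as an exceptionally stable neutral molecule
OTf⁻: pKₐ(CF₃SO₃H (triflic acid)) ≈ -14
PhCOO⁻: pKₐ(C₆H₅COOH) ≈ 4.2 — aryl carboxylate
p-O₂N–C₆H₄–O⁻: pKₐ(p-nitrophenol) ≈ 7.2
(CH₃)₃CO⁻: pKₐ(t-BuOH) ≈ 18 — bulky, strongly basic alkoxide
Listed from poorest to best leaving group as asked.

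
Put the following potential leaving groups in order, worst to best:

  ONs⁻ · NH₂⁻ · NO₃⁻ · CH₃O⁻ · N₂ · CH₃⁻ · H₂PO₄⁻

CH₃⁻ < NH₂⁻ < CH₃O⁻ < H₂PO₄⁻ < NO₃⁻ < ONs⁻ < N₂

N₂: no meaningful conjugate acid; N₂ departs as an exceptionally stable neutral molecule
ONs⁻: pKₐ(p-O₂NC₆H₄SO₃H) ≈ -3.5 — p-nitro group further stabilises the sulfonate
NO₃⁻: pKₐ(HNO₃) ≈ -1.3 — resonance-delocalised over three oxygens
H₂PO₄⁻: pKₐ(H₃PO₄) ≈ 2.1
CH₃O⁻: pKₐ(CH₃OH) ≈ 15.5
NH₂⁻: pKₐ(NH₃) ≈ 38 — extremely strong base; never a leaving group
CH₃⁻: pKₐ(CH₄) ≈ 48 — unstabilised carbanion; the worst conceivable leaving group
The question asks for worst first, so the sequence is read in increasing leaving-group ability.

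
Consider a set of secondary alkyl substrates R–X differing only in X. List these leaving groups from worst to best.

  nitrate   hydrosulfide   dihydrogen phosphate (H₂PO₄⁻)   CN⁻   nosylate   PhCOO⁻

The more stable X⁻ (or X) is on its own — i.e. the weaker a base it is — the better a leaving group it makes.
nosylate: pKₐ(p-O₂NC₆H₄SO₃H) ≈ -3.5
nitrate: pKₐ(HNO₃) ≈ -1.3
dihydrogen phosphate (H₂PO₄⁻): pKₐ(H₃PO₄) ≈ 2.1
PhCOO⁻: pKₐ(C₆H₅COOH) ≈ 4.2 — aryl carboxylate
hydrosulfide: pKₐ(H₂S) ≈ 7 — larger and more polarisable than the oxygen analogue
CN⁻: pKₐ(HCN) ≈ 9.2
Listed from poorest to best leaving group as asked.

CN⁻ < hydrosulfide < PhCOO⁻ < dihydrogen phosphate (H₂PO₄⁻) < nitrate < nosylate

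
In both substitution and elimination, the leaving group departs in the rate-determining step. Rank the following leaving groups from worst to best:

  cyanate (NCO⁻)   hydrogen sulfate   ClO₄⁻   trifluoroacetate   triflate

cyanate (NCO⁻) < trifluoroacetate < hydrogen sulfate < ClO₄⁻ < triflate

A good leaving group is a weak base: the lower the pKₐ of its conjugate acid, the more readily it departs.
triflate: pKₐ(CF₃SO₃H (triflic acid)) ≈ -14
ClO₄⁻: pKₐ(HClO₄) ≈ -10
hydrogen sulfate: pKₐ(H₂SO₄) ≈ -3
trifluoroacetate: pKₐ(CF₃COOH) ≈ 0.2
cyanate (NCO⁻): pKₐ(HOCN) ≈ 3.5
Reversing gives the worst-to-best order requested.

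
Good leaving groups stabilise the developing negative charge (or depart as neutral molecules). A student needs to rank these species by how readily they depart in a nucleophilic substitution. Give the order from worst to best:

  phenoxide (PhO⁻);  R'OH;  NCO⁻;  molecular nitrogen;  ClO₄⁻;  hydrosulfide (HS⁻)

Leaving-group ability tracks the stability of the departed species; conjugate-acid pKₐ is the usual yardstick (lower pKₐ → better LG).
molecular nitrogen: no meaningful conjugate acid; N₂ departs as an exceptionally stable neutral molecule
ClO₄⁻: pKₐ(HClO₄) ≈ -10 — extremely weak base; rarely used for safety reasons
R'OH: pKₐ(R'OH₂⁺) ≈ -2.4
NCO⁻: pKₐ(HOCN) ≈ 3.5
hydrosulfide (HS⁻): pKₐ(H₂S) ≈ 7
phenoxide (PhO⁻): pKₐ(C₆H₅OH (phenol)) ≈ 10 — resonance into the ring helps, but still a poor LG
The question asks for worst first, so the sequence is read in increasing leaving-group ability.

phenoxide (PhO⁻) < hydrosulfide (HS⁻) < NCO⁻ < R'OH < ClO₄⁻ < molecular nitrogen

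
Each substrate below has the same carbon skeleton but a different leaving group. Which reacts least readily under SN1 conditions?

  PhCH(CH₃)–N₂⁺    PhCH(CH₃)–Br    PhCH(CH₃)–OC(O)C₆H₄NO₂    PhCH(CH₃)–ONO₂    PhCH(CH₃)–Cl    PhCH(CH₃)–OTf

PhCH(CH₃)–OC(O)C₆H₄NO₂

With the same alkyl group throughout, only the leaving group differentiates the rates.
The more stable X⁻ (or X) is on its own — i.e. the weaker a base it is — the better a leaving group it makes.
PhCH(CH₃)–N₂⁺ loses N₂: no meaningful conjugate acid; N₂ departs as an exceptionally stable neutral molecule
PhCH(CH₃)–OTf loses OTf⁻: pKₐ(CF₃SO₃H (triflic acid)) ≈ -14
PhCH(CH₃)–Br loses Br⁻: pKₐ(HBr) ≈ -9
PhCH(CH₃)–Cl loses Cl⁻: pKₐ(HCl) ≈ -7
PhCH(CH₃)–ONO₂ loses NO₃⁻: pKₐ(HNO₃) ≈ -1.3
PhCH(CH₃)–OC(O)C₆H₄NO₂ loses p-O₂N–C₆H₄–COO⁻: pKₐ(p-nitrobenzoic acid) ≈ 3.4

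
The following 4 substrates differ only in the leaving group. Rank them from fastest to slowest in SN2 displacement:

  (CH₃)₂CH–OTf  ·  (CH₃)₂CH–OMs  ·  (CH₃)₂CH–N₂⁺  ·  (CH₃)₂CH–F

(CH₃)₂CH–N₂⁺ > (CH₃)₂CH–OTf > (CH₃)₂CH–OMs > (CH₃)₂CH–F

The skeletons are identical, so relative rate is governed entirely by leaving-group ability.
A good leaving group is a weak base: the lower the pKₐ of its conjugate acid, the more readily it departs.
(CH₃)₂CH–N₂⁺ loses N₂: no meaningful conjugate acid; N₂ departs as an exceptionally stable neutral molecule
(CH₃)₂CH–OTf loses OTf⁻: pKₐ(CF₃SO₃H (triflic acid)) ≈ -14
(CH₃)₂CH–OMs loses OMs⁻: pKₐ(CH₃SO₃H (MsOH)) ≈ -1.9
(CH₃)₂CH–F loses F⁻: pKₐ(HF) ≈ 3.2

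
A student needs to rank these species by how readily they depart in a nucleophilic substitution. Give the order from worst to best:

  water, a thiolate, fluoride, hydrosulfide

a thiolate < hydrosulfide < fluoride < water

Rank by basicity of the departing species: weakest base leaves most easily.
water: pKₐ(H₃O⁺) ≈ -1.7 — neutral; leaves from a protonated alcohol (R–OH₂⁺)
fluoride: pKₐ(HF) ≈ 3.2
hydrosulfide: pKₐ(H₂S) ≈ 7 — larger and more polarisable than the oxygen analogue
a thiolate: pKₐ(RSH (a thiol)) ≈ 10.5 — moderately basic; rarely leaves without activation
Reversing gives the worst-to-best order requested.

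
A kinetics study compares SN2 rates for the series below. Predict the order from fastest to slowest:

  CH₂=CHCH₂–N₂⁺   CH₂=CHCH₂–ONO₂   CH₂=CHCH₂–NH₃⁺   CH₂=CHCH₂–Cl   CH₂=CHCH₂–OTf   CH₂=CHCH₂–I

Same R in every case — rank the leaving groups.
Leaving-group ability tracks the stability of the departed species; conjugate-acid pKₐ is the usual yardstick (lower pKₐ → better LG).
CH₂=CHCH₂–N₂⁺ loses N₂: no meaningful conjugate acid; N₂ departs as an exceptionally stable neutral molecule
CH₂=CHCH₂–OTf loses OTf⁻: pKₐ(CF₃SO₃H (triflic acid)) ≈ -14
CH₂=CHCH₂–I loses I⁻: pKₐ(HI) ≈ -10
CH₂=CHCH₂–Cl loses Cl⁻: pKₐ(HCl) ≈ -7
CH₂=CHCH₂–ONO₂ loses NO₃⁻: pKₐ(HNO₃) ≈ -1.3
CH₂=CHCH₂–NH₃⁺ loses NH₃: pKₐ(NH₄⁺) ≈ 9.2

CH₂=CHCH₂–N₂⁺ > CH₂=CHCH₂–OTf > CH₂=CHCH₂–I > CH₂=CHCH₂–Cl > CH₂=CHCH₂–ONO₂ > CH₂=CHCH₂–NH₃⁺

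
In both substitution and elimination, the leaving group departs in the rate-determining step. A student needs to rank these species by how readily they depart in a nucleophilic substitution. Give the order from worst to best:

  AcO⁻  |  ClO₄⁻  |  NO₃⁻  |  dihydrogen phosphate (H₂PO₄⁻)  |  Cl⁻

Rank by basicity of the departing species: weakest base leaves most easily.
ClO₄⁻: pKₐ(HClO₄) ≈ -10
Cl⁻: pKₐ(HCl) ≈ -7
NO₃⁻: pKₐ(HNO₃) ≈ -1.3
dihydrogen phosphate (H₂PO₄⁻): pKₐ(H₃PO₄) ≈ 2.1
AcO⁻: pKₐ(CH₃COOH) ≈ 4.8
Listed from poorest to best leaving group as asked.

AcO⁻ < dihydrogen phosphate (H₂PO₄⁻) < NO₃⁻ < Cl⁻ < ClO₄⁻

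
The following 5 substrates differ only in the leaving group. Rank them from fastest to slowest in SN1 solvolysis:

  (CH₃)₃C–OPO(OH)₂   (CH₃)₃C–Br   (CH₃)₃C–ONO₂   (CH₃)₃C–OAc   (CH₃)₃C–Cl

Same R in every case — rank the leaving groups.
Leaving-group ability tracks the stability of the departed species; conjugate-acid pKₐ is the usual yardstick (lower pKₐ → better LG).
(CH₃)₃C–Br loses Br⁻: pKₐ(HBr) ≈ -9
(CH₃)₃C–Cl loses Cl⁻: pKₐ(HCl) ≈ -7
(CH₃)₃C–ONO₂ loses NO₃⁻: pKₐ(HNO₃) ≈ -1.3
(CH₃)₃C–OPO(OH)₂ loses H₂PO₄⁻: pKₐ(H₃PO₄) ≈ 2.1
(CH₃)₃C–OAc loses AcO⁻: pKₐ(CH₃COOH) ≈ 4.8

(CH₃)₃C–Br > (CH₃)₃C–Cl > (CH₃)₃C–ONO₂ > (CH₃)₃C–OPO(OH)₂ > (CH₃)₃C–OAc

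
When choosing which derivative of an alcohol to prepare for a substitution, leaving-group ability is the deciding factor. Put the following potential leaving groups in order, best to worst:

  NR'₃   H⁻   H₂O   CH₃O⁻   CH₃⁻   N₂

N₂ > H₂O > NR'₃ > CH₃O⁻ > H⁻ > CH₃⁻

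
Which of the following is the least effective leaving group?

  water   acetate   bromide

A good leaving group is a weak base: the lower the pKₐ of its conjugate acid, the more readily it departs.
bromide: pKₐ(HBr) ≈ -9
water: pKₐ(H₃O⁺) ≈ -1.7
acetate: pKₐ(CH₃COOH) ≈ 4.8

acetate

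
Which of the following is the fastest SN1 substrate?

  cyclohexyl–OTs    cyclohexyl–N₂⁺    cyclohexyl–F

Same R in every case — rank the leaving groups.
A good leaving group is a weak base: the lower the pKₐ of its conjugate acid, the more readily it departs.
cyclohexyl–N₂⁺ loses N₂: no meaningful conjugate acid; N₂ departs as an exceptionally stable neutral molecule
cyclohexyl–OTs loses OTs⁻: pKₐ(p-CH₃C₆H₄SO₃H (TsOH)) ≈ -2.8
cyclohexyl–F loses F⁻: pKₐ(HF) ≈ 3.2

cyclohexyl–N₂⁺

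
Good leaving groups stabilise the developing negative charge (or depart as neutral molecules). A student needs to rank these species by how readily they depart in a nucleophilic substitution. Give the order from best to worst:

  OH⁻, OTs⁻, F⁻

OTs⁻ > F⁻ > OH⁻

The more stable X⁻ (or X) is on its own — i.e. the weaker a base it is — the better a leaving group it makes.
OTs⁻: pKₐ(p-CH₃C₆H₄SO₃H (TsOH)) ≈ -2.8
F⁻: pKₐ(HF) ≈ 3.2
OH⁻: pKₐ(H₂O) ≈ 15.7 — strong base; essentially never leaves without prior activation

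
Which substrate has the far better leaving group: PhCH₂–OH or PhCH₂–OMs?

PhCH₂–OMs

From PhCH₂–OH the departing group would be OH⁻ (pKₐ(H₂O) ≈ 15.7). Strong base; essentially never leaves without prior activation.
From PhCH₂–OMs the leaving group is OMs⁻ (pKₐ(CH₃SO₃H (MsOH)) ≈ -1.9). Resonance-delocalised alkanesulfonate.
(In practice PhCH₂–OMs is made from PhCH₂–OH by treatment with MsCl / Et₃N, converting the hydroxyl into a mesylate.)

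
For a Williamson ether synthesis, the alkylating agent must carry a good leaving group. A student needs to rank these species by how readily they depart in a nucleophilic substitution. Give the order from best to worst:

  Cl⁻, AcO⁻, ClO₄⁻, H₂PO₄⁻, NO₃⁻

ClO₄⁻ > Cl⁻ > NO₃⁻ > H₂PO₄⁻ > AcO⁻

ClO₄⁻: pKₐ(HClO₄) ≈ -10
Cl⁻: pKₐ(HCl) ≈ -7
NO₃⁻: pKₐ(HNO₃) ≈ -1.3
H₂PO₄⁻: pKₐ(H₃PO₄) ≈ 2.1
AcO⁻: pKₐ(CH₃COOH) ≈ 4.8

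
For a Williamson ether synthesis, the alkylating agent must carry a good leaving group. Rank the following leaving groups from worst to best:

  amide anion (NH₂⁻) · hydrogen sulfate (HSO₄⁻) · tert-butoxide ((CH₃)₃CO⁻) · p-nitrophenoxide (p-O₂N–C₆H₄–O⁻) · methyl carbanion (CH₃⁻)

methyl carbanion (CH₃⁻) < amide anion (NH₂⁻) < tert-butoxide ((CH₃)₃CO⁻) < p-nitrophenoxide (p-O₂N–C₆H₄–O⁻) < hydrogen sulfate (HSO₄⁻)

Rank by basicity of the departing species: weakest base leaves most easily.
hydrogen sulfate (HSO₄⁻): pKₐ(H₂SO₄) ≈ -3
p-nitrophenoxide (p-O₂N–C₆H₄–O⁻): pKₐ(p-nitrophenol) ≈ 7.2
tert-butoxide ((CH₃)₃CO⁻): pKₐ(t-BuOH) ≈ 18 — bulky, strongly basic alkoxide
amide anion (NH₂⁻): pKₐ(NH₃) ≈ 38 — extremely strong base; never a leaving group
methyl carbanion (CH₃⁻): pKₐ(CH₄) ≈ 48
The question asks for worst first, so the sequence is read in increasing leaving-group ability.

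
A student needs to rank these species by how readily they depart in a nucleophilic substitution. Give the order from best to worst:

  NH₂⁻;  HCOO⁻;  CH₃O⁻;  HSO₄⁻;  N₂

The more stable X⁻ (or X) is on its own — i.e. the weaker a base it is — the better a leaving group it makes.
N₂: no meaningful conjugate acid; N₂ departs as an exceptionally stable neutral molecule
HSO₄⁻: pKₐ(H₂SO₄) ≈ -3
HCOO⁻: pKₐ(HCOOH) ≈ 3.8
CH₃O⁻: pKₐ(CH₃OH) ≈ 15.5
NH₂⁻: pKₐ(NH₃) ≈ 38

N₂ > HSO₄⁻ > HCOO⁻ > CH₃O⁻ > NH₂⁻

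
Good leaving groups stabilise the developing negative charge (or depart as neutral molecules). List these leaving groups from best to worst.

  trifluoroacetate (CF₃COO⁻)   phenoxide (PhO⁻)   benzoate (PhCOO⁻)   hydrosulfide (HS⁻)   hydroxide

trifluoroacetate (CF₃COO⁻) > benzoate (PhCOO⁻) > hydrosulfide (HS⁻) > phenoxide (PhO⁻) > hydroxide

A good leaving group is a weak base: the lower the pKₐ of its conjugate acid, the more readily it departs.
trifluoroacetate (CF₃COO⁻): pKₐ(CF₃COOH) ≈ 0.2 — strongly electron-withdrawing CF₃ stabilises the carboxylate
benzoate (PhCOO⁻): pKₐ(C₆H₅COOH) ≈ 4.2 — aryl carboxylate
hydrosulfide (HS⁻): pKₐ(H₂S) ≈ 7
phenoxide (PhO⁻): pKₐ(C₆H₅OH (phenol)) ≈ 10
hydroxide: pKₐ(H₂O) ≈ 15.7 — strong base; essentially never leaves without prior activation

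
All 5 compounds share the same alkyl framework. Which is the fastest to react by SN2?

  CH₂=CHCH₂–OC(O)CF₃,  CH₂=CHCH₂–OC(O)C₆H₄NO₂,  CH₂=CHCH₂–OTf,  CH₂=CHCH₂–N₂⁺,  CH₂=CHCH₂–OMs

CH₂=CHCH₂–N₂⁺

With the same alkyl group throughout, only the leaving group differentiates the rates.
A good leaving group is a weak base: the lower the pKₐ of its conjugate acid, the more readily it departs.
CH₂=CHCH₂–N₂⁺ loses N₂: no meaningful conjugate acid; N₂ departs as an exceptionally stable neutral molecule
CH₂=CHCH₂–OTf loses OTf⁻: pKₐ(CF₃SO₃H (triflic acid)) ≈ -14
CH₂=CHCH₂–OMs loses OMs⁻: pKₐ(CH₃SO₃H (MsOH)) ≈ -1.9
CH₂=CHCH₂–OC(O)CF₃ loses CF₃COO⁻: pKₐ(CF₃COOH) ≈ 0.2
CH₂=CHCH₂–OC(O)C₆H₄NO₂ loses p-O₂N–C₆H₄–COO⁻: pKₐ(p-nitrobenzoic acid) ≈ 3.4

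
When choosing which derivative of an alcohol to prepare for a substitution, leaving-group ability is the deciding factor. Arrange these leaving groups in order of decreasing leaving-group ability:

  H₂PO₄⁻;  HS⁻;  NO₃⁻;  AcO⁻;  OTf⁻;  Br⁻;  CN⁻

OTf⁻ > Br⁻ > NO₃⁻ > H₂PO₄⁻ > AcO⁻ > HS⁻ > CN⁻

A good leaving group is a weak base: the lower the pKₐ of its conjugate acid, the more readily it departs.
OTf⁻: pKₐ(CF₃SO₃H (triflic acid)) ≈ -14 — charge spread over three oxygens and a CF₃ group; the premier leaving group in synthesis
Br⁻: pKₐ(HBr) ≈ -9 — weak base; good leaving group
NO₃⁻: pKₐ(HNO₃) ≈ -1.3 — resonance-delocalised over three oxygens
H₂PO₄⁻: pKₐ(H₃PO₄) ≈ 2.1 — moderate base; biological leaving group after further activation
AcO⁻: pKₐ(CH₃COOH) ≈ 4.8 — resonance-stabilised but still a weak base
HS⁻: pKₐ(H₂S) ≈ 7 — larger and more polarisable than the oxygen analogue
CN⁻: pKₐ(HCN) ≈ 9.2 — sp carbon stabilises the charge somewhat, but still a poor LG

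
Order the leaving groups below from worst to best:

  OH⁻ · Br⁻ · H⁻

Rank by basicity of the departing species: weakest base leaves most easily.
Br⁻: pKₐ(HBr) ≈ -9
OH⁻: pKₐ(H₂O) ≈ 15.7
H⁻: pKₐ(H₂) ≈ 36
The question asks for worst first, so the sequence is read in increasing leaving-group ability.

H⁻ < OH⁻ < Br⁻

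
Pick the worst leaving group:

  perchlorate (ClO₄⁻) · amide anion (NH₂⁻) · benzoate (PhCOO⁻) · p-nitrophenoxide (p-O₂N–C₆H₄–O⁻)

amide anion (NH₂⁻)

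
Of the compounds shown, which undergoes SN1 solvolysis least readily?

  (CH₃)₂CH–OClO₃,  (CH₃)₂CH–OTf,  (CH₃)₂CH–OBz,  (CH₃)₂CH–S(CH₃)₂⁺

The skeletons are identical, so relative rate is governed entirely by leaving-group ability.
Leaving-group ability tracks the stability of the departed species; conjugate-acid pKₐ is the usual yardstick (lower pKₐ → better LG).
(CH₃)₂CH–OTf loses OTf⁻: pKₐ(CF₃SO₃H (triflic acid)) ≈ -14
(CH₃)₂CH–OClO₃ loses ClO₄⁻: pKₐ(HClO₄) ≈ -10
(CH₃)₂CH–S(CH₃)₂⁺ loses SR'₂: pKₐ(R'₂SH⁺) ≈ -7
(CH₃)₂CH–OBz loses PhCOO⁻: pKₐ(C₆H₅COOH) ≈ 4.2

(CH₃)₂CH–OBz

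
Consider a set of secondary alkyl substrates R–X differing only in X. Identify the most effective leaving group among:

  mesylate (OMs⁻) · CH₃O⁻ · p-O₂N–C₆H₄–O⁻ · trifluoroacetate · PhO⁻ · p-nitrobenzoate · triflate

triflate

The more stable X⁻ (or X) is on its own — i.e. the weaker a base it is — the better a leaving group it makes.
triflate: pKₐ(CF₃SO₃H (triflic acid)) ≈ -14
mesylate (OMs⁻): pKₐ(CH₃SO₃H (MsOH)) ≈ -1.9
trifluoroacetate: pKₐ(CF₃COOH) ≈ 0.2
p-nitrobenzoate: pKₐ(p-nitrobenzoic acid) ≈ 3.4
p-O₂N–C₆H₄–O⁻: pKₐ(p-nitrophenol) ≈ 7.2
PhO⁻: pKₐ(C₆H₅OH (phenol)) ≈ 10
CH₃O⁻: pKₐ(CH₃OH) ≈ 15.5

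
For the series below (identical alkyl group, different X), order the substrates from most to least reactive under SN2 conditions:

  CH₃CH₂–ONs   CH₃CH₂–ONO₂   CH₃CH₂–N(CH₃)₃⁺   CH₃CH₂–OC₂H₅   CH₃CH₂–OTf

The skeletons are identical, so relative rate is governed entirely by leaving-group ability.
A good leaving group is a weak base: the lower the pKₐ of its conjugate acid, the more readily it departs.
CH₃CH₂–OTf loses OTf⁻: pKₐ(CF₃SO₃H (triflic acid)) ≈ -14
CH₃CH₂–ONs loses ONs⁻: pKₐ(p-O₂NC₆H₄SO₃H) ≈ -3.5
CH₃CH₂–ONO₂ loses NO₃⁻: pKₐ(HNO₃) ≈ -1.3
CH₃CH₂–N(CH₃)₃⁺ loses NR'₃: pKₐ(R'₃NH⁺) ≈ 10.7
CH₃CH₂–OC₂H₅ loses CH₃CH₂O⁻: pKₐ(CH₃CH₂OH) ≈ 16

CH₃CH₂–OTf > CH₃CH₂–ONs > CH₃CH₂–ONO₂ > CH₃CH₂–N(CH₃)₃⁺ > CH₃CH₂–OC₂H₅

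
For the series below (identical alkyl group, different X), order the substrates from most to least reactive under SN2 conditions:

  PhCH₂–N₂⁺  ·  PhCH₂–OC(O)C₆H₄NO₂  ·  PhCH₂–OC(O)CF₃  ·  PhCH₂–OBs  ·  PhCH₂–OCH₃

The skeletons are identical, so relative rate is governed entirely by leaving-group ability.
Rank by basicity of the departing species: weakest base leaves most easily.
PhCH₂–N₂⁺ loses N₂: no meaningful conjugate acid; N₂ departs as an exceptionally stable neutral molecule
PhCH₂–OBs loses OBs⁻: pKₐ(p-BrC₆H₄SO₃H) ≈ -2.8
PhCH₂–OC(O)CF₃ loses CF₃COO⁻: pKₐ(CF₃COOH) ≈ 0.2
PhCH₂–OC(O)C₆H₄NO₂ loses p-O₂N–C₆H₄–COO⁻: pKₐ(p-nitrobenzoic acid) ≈ 3.4
PhCH₂–OCH₃ loses CH₃O⁻: pKₐ(CH₃OH) ≈ 15.5

PhCH₂–N₂⁺ > PhCH₂–OBs > PhCH₂–OC(O)CF₃ > PhCH₂–OC(O)C₆H₄NO₂ > PhCH₂–OCH₃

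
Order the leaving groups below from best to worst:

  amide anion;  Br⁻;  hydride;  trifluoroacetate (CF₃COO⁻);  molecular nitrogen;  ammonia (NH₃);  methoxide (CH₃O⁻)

molecular nitrogen > Br⁻ > trifluoroacetate (CF₃COO⁻) > ammonia (NH₃) > methoxide (CH₃O⁻) > hydride > amide anion

Rank by basicity of the departing species: weakest base leaves most easily.
molecular nitrogen: no meaningful conjugate acid; N₂ departs as an exceptionally stable neutral molecule
Br⁻: pKₐ(HBr) ≈ -9 — weak base; good leaving group
trifluoroacetate (CF₃COO⁻): pKₐ(CF₃COOH) ≈ 0.2 — strongly electron-withdrawing CF₃ stabilises the carboxylate
ammonia (NH₃): pKₐ(NH₄⁺) ≈ 9.2
methoxide (CH₃O⁻): pKₐ(CH₃OH) ≈ 15.5 — strong base; alkoxides do not leave unassisted
hydride: pKₐ(H₂) ≈ 36 — extremely strong base; leaves only in special hydride-transfer contexts
amide anion: pKₐ(NH₃) ≈ 38 — extremely strong base; never a leaving group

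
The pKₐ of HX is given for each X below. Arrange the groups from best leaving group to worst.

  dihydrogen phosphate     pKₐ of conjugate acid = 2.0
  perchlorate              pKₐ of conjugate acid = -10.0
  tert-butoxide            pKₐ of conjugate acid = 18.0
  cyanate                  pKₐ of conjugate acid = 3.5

perchlorate > dihydrogen phosphate > cyanate > tert-butoxide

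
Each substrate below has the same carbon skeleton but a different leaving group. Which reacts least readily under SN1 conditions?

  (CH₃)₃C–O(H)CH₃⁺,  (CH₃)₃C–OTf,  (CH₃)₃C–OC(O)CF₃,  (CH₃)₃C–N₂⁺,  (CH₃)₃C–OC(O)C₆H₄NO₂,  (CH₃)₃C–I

Identical carbon frameworks mean the comparison reduces to leaving-group quality.
Leaving-group ability tracks the stability of the departed species; conjugate-acid pKₐ is the usual yardstick (lower pKₐ → better LG).
(CH₃)₃C–N₂⁺ loses N₂: no meaningful conjugate acid; N₂ departs as an exceptionally stable neutral molecule
(CH₃)₃C–OTf loses OTf⁻: pKₐ(CF₃SO₃H (triflic acid)) ≈ -14
(CH₃)₃C–I loses I⁻: pKₐ(HI) ≈ -10
(CH₃)₃C–O(H)CH₃⁺ loses R'OH: pKₐ(R'OH₂⁺) ≈ -2.4
(CH₃)₃C–OC(O)CF₃ loses CF₃COO⁻: pKₐ(CF₃COOH) ≈ 0.2
(CH₃)₃C–OC(O)C₆H₄NO₂ loses p-O₂N–C₆H₄–COO⁻: pKₐ(p-nitrobenzoic acid) ≈ 3.4

(CH₃)₃C–OC(O)C₆H₄NO₂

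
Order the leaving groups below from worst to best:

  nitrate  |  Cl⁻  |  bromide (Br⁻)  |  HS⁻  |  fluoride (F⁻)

The more stable X⁻ (or X) is on its own — i.e. the weaker a base it is — the better a leaving group it makes.
bromide (Br⁻): pKₐ(HBr) ≈ -9
Cl⁻: pKₐ(HCl) ≈ -7
nitrate: pKₐ(HNO₃) ≈ -1.3
fluoride (F⁻): pKₐ(HF) ≈ 3.2
HS⁻: pKₐ(H₂S) ≈ 7
Listed from poorest to best leaving group as asked.

HS⁻ < fluoride (F⁻) < nitrate < Cl⁻ < bromide (Br⁻)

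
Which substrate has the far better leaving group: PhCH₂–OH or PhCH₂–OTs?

PhCH₂–OTs

From PhCH₂–OH the departing group would be OH⁻ (pKₐ(H₂O) ≈ 15.7). Strong base; essentially never leaves without prior activation.
From PhCH₂–OTs the leaving group is OTs⁻ (pKₐ(p-CH₃C₆H₄SO₃H (TsOH)) ≈ -2.8). Resonance-delocalised arenesulfonate.
(In practice PhCH₂–OTs is made from PhCH₂–OH by treatment with TsCl / pyridine, converting the hydroxyl into a tosylate.)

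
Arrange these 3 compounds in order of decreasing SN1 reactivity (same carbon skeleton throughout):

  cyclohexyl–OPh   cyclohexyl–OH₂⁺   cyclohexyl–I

cyclohexyl–I > cyclohexyl–OH₂⁺ > cyclohexyl–OPh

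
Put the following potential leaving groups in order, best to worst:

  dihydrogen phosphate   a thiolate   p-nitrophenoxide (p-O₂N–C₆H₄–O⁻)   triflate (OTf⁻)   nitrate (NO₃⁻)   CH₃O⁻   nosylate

triflate (OTf⁻) > nosylate > nitrate (NO₃⁻) > dihydrogen phosphate > p-nitrophenoxide (p-O₂N–C₆H₄–O⁻) > a thiolate > CH₃O⁻

Rank by basicity of the departing species: weakest base leaves most easily.
triflate (OTf⁻): pKₐ(CF₃SO₃H (triflic acid)) ≈ -14 — charge spread over three oxygens and a CF₃ group; the premier leaving group in synthesis
nosylate: pKₐ(p-O₂NC₆H₄SO₃H) ≈ -3.5 — p-nitro group further stabilises the sulfonate
nitrate (NO₃⁻): pKₐ(HNO₃) ≈ -1.3 — resonance-delocalised over three oxygens
dihydrogen phosphate: pKₐ(H₃PO₄) ≈ 2.1
p-nitrophenoxide (p-O₂N–C₆H₄–O⁻): pKₐ(p-nitrophenol) ≈ 7.2 — nitro group delocalises the charge; the classic chromogenic LG
a thiolate: pKₐ(RSH (a thiol)) ≈ 10.5 — moderately basic; rarely leaves without activation
CH₃O⁻: pKₐ(CH₃OH) ≈ 15.5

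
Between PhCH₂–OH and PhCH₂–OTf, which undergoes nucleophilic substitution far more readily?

From PhCH₂–OH the departing group would be OH⁻ (pKₐ(H₂O) ≈ 15.7). Strong base; essentially never leaves without prior activation.
From PhCH₂–OTf the leaving group is OTf⁻ (pKₐ(CF₃SO₃H (triflic acid)) ≈ -14). Charge spread over three oxygens and a CF₃ group; the premier leaving group in synthesis.
(In practice PhCH₂–OTf is made from PhCH₂–OH by treatment with Tf₂O / 2,6-lutidine, converting the hydroxyl into a triflate.)

PhCH₂–OTf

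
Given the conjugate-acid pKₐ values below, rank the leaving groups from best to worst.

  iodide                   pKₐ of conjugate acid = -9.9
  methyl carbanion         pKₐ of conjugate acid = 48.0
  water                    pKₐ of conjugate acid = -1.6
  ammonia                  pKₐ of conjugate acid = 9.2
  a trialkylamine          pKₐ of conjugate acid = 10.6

Lower conjugate-acid pKₐ ⇒ weaker base ⇒ better leaving group.
Sorting by the given values: iodide (-9.9), water (-1.6), ammonia (9.2), a trialkylamine (10.6), methyl carbanion (48.0).

iodide > water > ammonia > a trialkylamine > methyl carbanion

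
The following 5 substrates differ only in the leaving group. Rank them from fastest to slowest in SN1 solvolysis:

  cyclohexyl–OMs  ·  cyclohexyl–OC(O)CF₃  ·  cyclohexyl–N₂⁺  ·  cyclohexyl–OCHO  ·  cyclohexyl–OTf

cyclohexyl–N₂⁺ > cyclohexyl–OTf > cyclohexyl–OMs > cyclohexyl–OC(O)CF₃ > cyclohexyl–OCHO

The skeletons are identical, so relative rate is governed entirely by leaving-group ability.
Leaving-group ability tracks the stability of the departed species; conjugate-acid pKₐ is the usual yardstick (lower pKₐ → better LG).
cyclohexyl–N₂⁺ loses N₂: no meaningful conjugate acid; N₂ departs as an exceptionally stable neutral molecule
cyclohexyl–OTf loses OTf⁻: pKₐ(CF₃SO₃H (triflic acid)) ≈ -14
cyclohexyl–OMs loses OMs⁻: pKₐ(CH₃SO₃H (MsOH)) ≈ -1.9
cyclohexyl–OC(O)CF₃ loses CF₃COO⁻: pKₐ(CF₃COOH) ≈ 0.2
cyclohexyl–OCHO loses HCOO⁻: pKₐ(HCOOH) ≈ 3.8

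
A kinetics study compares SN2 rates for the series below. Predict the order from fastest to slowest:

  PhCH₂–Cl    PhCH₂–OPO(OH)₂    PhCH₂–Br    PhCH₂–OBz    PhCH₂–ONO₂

PhCH₂–Br > PhCH₂–Cl > PhCH₂–ONO₂ > PhCH₂–OPO(OH)₂ > PhCH₂–OBz

Same R in every case — rank the leaving groups.
A good leaving group is a weak base: the lower the pKₐ of its conjugate acid, the more readily it departs.
PhCH₂–Br loses Br⁻: pKₐ(HBr) ≈ -9
PhCH₂–Cl loses Cl⁻: pKₐ(HCl) ≈ -7
PhCH₂–ONO₂ loses NO₃⁻: pKₐ(HNO₃) ≈ -1.3
PhCH₂–OPO(OH)₂ loses H₂PO₄⁻: pKₐ(H₃PO₄) ≈ 2.1
PhCH₂–OBz loses PhCOO⁻: pKₐ(C₆H₅COOH) ≈ 4.2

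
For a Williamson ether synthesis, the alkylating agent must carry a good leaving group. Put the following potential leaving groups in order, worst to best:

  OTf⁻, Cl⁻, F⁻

F⁻ < Cl⁻ < OTf⁻

OTf⁻: pKₐ(CF₃SO₃H (triflic acid)) ≈ -14
Cl⁻: pKₐ(HCl) ≈ -7 — moderately weak base
F⁻: pKₐ(HF) ≈ 3.2
The question asks for worst first, so the sequence is read in increasing leaving-group ability.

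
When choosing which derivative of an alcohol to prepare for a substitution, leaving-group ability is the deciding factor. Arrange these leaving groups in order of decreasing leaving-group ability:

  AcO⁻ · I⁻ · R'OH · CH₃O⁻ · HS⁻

I⁻: pKₐ(HI) ≈ -10
R'OH: pKₐ(R'OH₂⁺) ≈ -2.4
AcO⁻: pKₐ(CH₃COOH) ≈ 4.8 — resonance-stabilised but still a weak base
HS⁻: pKₐ(H₂S) ≈ 7 — larger and more polarisable than the oxygen analogue
CH₃O⁻: pKₐ(CH₃OH) ≈ 15.5

I⁻ > R'OH > AcO⁻ > HS⁻ > CH₃O⁻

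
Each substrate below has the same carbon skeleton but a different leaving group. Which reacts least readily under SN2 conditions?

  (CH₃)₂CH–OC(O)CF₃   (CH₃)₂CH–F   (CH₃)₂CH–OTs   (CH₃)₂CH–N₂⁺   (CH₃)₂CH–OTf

(CH₃)₂CH–F

With the same alkyl group throughout, only the leaving group differentiates the rates.
The more stable X⁻ (or X) is on its own — i.e. the weaker a base it is — the better a leaving group it makes.
(CH₃)₂CH–N₂⁺ loses N₂: no meaningful conjugate acid; N₂ departs as an exceptionally stable neutral molecule
(CH₃)₂CH–OTf loses OTf⁻: pKₐ(CF₃SO₃H (triflic acid)) ≈ -14
(CH₃)₂CH–OTs loses OTs⁻: pKₐ(p-CH₃C₆H₄SO₃H (TsOH)) ≈ -2.8
(CH₃)₂CH–OC(O)CF₃ loses CF₃COO⁻: pKₐ(CF₃COOH) ≈ 0.2
(CH₃)₂CH–F loses F⁻: pKₐ(HF) ≈ 3.2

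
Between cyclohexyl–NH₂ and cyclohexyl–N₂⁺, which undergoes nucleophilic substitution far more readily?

From cyclohexyl–NH₂ the departing group would be NH₂⁻ (pKₐ(NH₃) ≈ 38). Extremely strong base; never a leaving group.
From cyclohexyl–N₂⁺ the leaving group is N₂ (no meaningful conjugate acid; N₂ departs as an exceptionally stable neutral molecule).
(In practice cyclohexyl–N₂⁺ is made from cyclohexyl–NH₂ by diazotisation (NaNO₂ / HCl, 0 °C), generating a diazonium salt that expels N₂.)

cyclohexyl–N₂⁺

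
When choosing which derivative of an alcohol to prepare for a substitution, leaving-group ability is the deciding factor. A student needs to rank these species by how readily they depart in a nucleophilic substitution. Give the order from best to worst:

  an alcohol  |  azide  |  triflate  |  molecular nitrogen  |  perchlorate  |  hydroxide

molecular nitrogen > triflate > perchlorate > an alcohol > azide > hydroxide

A good leaving group is a weak base: the lower the pKₐ of its conjugate acid, the more readily it departs.
molecular nitrogen: no meaningful conjugate acid; N₂ departs as an exceptionally stable neutral molecule
triflate: pKₐ(CF₃SO₃H (triflic acid)) ≈ -14 — charge spread over three oxygens and a CF₃ group; the premier leaving group in synthesis
perchlorate: pKₐ(HClO₄) ≈ -10
an alcohol: pKₐ(R'OH₂⁺) ≈ -2.4 — neutral; leaves from a protonated ether (an oxonium ion, R–O(H)R'⁺)
azide: pKₐ(HN₃) ≈ 4.7 — linear, resonance-stabilised
hydroxide: pKₐ(H₂O) ≈ 15.7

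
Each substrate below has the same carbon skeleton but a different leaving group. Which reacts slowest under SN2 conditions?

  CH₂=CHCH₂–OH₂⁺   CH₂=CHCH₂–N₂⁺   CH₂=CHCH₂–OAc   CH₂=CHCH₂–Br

Identical carbon frameworks mean the comparison reduces to leaving-group quality.
Rank by basicity of the departing species: weakest base leaves most easily.
CH₂=CHCH₂–N₂⁺ loses N₂: no meaningful conjugate acid; N₂ departs as an exceptionally stable neutral molecule
CH₂=CHCH₂–Br loses Br⁻: pKₐ(HBr) ≈ -9
CH₂=CHCH₂–OH₂⁺ loses H₂O: pKₐ(H₃O⁺) ≈ -1.7
CH₂=CHCH₂–OAc loses AcO⁻: pKₐ(CH₃COOH) ≈ 4.8

CH₂=CHCH₂–OAc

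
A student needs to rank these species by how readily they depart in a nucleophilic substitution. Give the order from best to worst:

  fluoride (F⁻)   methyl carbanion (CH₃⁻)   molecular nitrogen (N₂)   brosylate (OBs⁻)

Rank by basicity of the departing species: weakest base leaves most easily.
molecular nitrogen (N₂): no meaningful conjugate acid; N₂ departs as an exceptionally stable neutral molecule
brosylate (OBs⁻): pKₐ(p-BrC₆H₄SO₃H) ≈ -2.8
fluoride (F⁻): pKₐ(HF) ≈ 3.2
methyl carbanion (CH₃⁻): pKₐ(CH₄) ≈ 48

molecular nitrogen (N₂) > brosylate (OBs⁻) > fluoride (F⁻) > methyl carbanion (CH₃⁻)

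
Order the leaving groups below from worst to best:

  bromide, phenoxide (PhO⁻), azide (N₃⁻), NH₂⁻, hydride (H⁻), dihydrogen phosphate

bromide: pKₐ(HBr) ≈ -9
dihydrogen phosphate: pKₐ(H₃PO₄) ≈ 2.1 — moderate base; biological leaving group after further activation
azide (N₃⁻): pKₐ(HN₃) ≈ 4.7
phenoxide (PhO⁻): pKₐ(C₆H₅OH (phenol)) ≈ 10
hydride (H⁻): pKₐ(H₂) ≈ 36 — extremely strong base; leaves only in special hydride-transfer contexts
NH₂⁻: pKₐ(NH₃) ≈ 38
Reversing gives the worst-to-best order requested.

NH₂⁻ < hydride (H⁻) < phenoxide (PhO⁻) < azide (N₃⁻) < dihydrogen phosphate < bromide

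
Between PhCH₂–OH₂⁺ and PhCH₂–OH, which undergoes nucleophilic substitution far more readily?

From PhCH₂–OH the departing group would be OH⁻ (pKₐ(H₂O) ≈ 15.7). Strong base; essentially never leaves without prior activation.
From PhCH₂–OH₂⁺ the leaving group is H₂O (pKₐ(H₃O⁺) ≈ -1.7). Neutral; leaves from a protonated alcohol (R–OH₂⁺).
(In practice PhCH₂–OH₂⁺ is made from PhCH₂–OH by protonation with strong acid, converting the leaving group from hydroxide to neutral water.)

PhCH₂–OH₂⁺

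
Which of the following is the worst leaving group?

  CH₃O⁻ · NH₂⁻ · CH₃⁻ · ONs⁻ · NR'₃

CH₃⁻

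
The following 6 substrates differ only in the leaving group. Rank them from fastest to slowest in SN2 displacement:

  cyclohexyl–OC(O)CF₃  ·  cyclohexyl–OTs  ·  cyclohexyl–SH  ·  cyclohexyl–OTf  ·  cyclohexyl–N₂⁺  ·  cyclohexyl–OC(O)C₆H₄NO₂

cyclohexyl–N₂⁺ > cyclohexyl–OTf > cyclohexyl–OTs > cyclohexyl–OC(O)CF₃ > cyclohexyl–OC(O)C₆H₄NO₂ > cyclohexyl–SH

The skeletons are identical, so relative rate is governed entirely by leaving-group ability.
Leaving-group ability tracks the stability of the departed species; conjugate-acid pKₐ is the usual yardstick (lower pKₐ → better LG).
cyclohexyl–N₂⁺ loses N₂: no meaningful conjugate acid; N₂ departs as an exceptionally stable neutral molecule
cyclohexyl–OTf loses OTf⁻: pKₐ(CF₃SO₃H (triflic acid)) ≈ -14
cyclohexyl–OTs loses OTs⁻: pKₐ(p-CH₃C₆H₄SO₃H (TsOH)) ≈ -2.8
cyclohexyl–OC(O)CF₃ loses CF₃COO⁻: pKₐ(CF₃COOH) ≈ 0.2
cyclohexyl–OC(O)C₆H₄NO₂ loses p-O₂N–C₆H₄–COO⁻: pKₐ(p-nitrobenzoic acid) ≈ 3.4
cyclohexyl–SH loses HS⁻: pKₐ(H₂S) ≈ 7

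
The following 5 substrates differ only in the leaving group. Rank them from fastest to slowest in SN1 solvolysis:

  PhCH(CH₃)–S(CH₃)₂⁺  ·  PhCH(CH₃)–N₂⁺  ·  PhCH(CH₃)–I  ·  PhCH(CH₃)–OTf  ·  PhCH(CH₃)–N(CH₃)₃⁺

Same R in every case — rank the leaving groups.
A good leaving group is a weak base: the lower the pKₐ of its conjugate acid, the more readily it departs.
PhCH(CH₃)–N₂⁺ loses N₂: no meaningful conjugate acid; N₂ departs as an exceptionally stable neutral molecule
PhCH(CH₃)–OTf loses OTf⁻: pKₐ(CF₃SO₃H (triflic acid)) ≈ -14
PhCH(CH₃)–I loses I⁻: pKₐ(HI) ≈ -10
PhCH(CH₃)–S(CH₃)₂⁺ loses SR'₂: pKₐ(R'₂SH⁺) ≈ -7
PhCH(CH₃)–N(CH₃)₃⁺ loses NR'₃: pKₐ(R'₃NH⁺) ≈ 10.7

PhCH(CH₃)–N₂⁺ > PhCH(CH₃)–OTf > PhCH(CH₃)–I > PhCH(CH₃)–S(CH₃)₂⁺ > PhCH(CH₃)–N(CH₃)₃⁺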